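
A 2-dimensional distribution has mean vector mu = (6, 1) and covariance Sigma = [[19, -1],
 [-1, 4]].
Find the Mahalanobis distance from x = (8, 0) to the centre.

Step 1 — centre the observation: (x - mu) = (2, -1).

Step 2 — invert Sigma. det(Sigma) = 19·4 - (-1)² = 75.
  Sigma^{-1} = (1/det) · [[d, -b], [-b, a]] = [[0.0533, 0.0133],
 [0.0133, 0.2533]].

Step 3 — form the quadratic (x - mu)^T · Sigma^{-1} · (x - mu):
  Sigma^{-1} · (x - mu) = (0.0933, -0.2267).
  (x - mu)^T · [Sigma^{-1} · (x - mu)] = (2)·(0.0933) + (-1)·(-0.2267) = 0.4133.

Step 4 — take square root: d = √(0.4133) ≈ 0.6429.

d(x, mu) = √(0.4133) ≈ 0.6429


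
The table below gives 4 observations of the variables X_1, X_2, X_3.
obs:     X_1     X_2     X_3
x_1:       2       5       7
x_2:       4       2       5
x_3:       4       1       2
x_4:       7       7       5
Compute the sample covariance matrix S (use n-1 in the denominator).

Step 1 — column means:
  mean(X_1) = (2 + 4 + 4 + 7) / 4 = 17/4 = 4.25
  mean(X_2) = (5 + 2 + 1 + 7) / 4 = 15/4 = 3.75
  mean(X_3) = (7 + 5 + 2 + 5) / 4 = 19/4 = 4.75

Step 2 — sample covariance S[i,j] = (1/(n-1)) · Σ_k (x_{k,i} - mean_i) · (x_{k,j} - mean_j), with n-1 = 3.
  S[X_1,X_1] = ((-2.25)·(-2.25) + (-0.25)·(-0.25) + (-0.25)·(-0.25) + (2.75)·(2.75)) / 3 = 12.75/3 = 4.25
  S[X_1,X_2] = ((-2.25)·(1.25) + (-0.25)·(-1.75) + (-0.25)·(-2.75) + (2.75)·(3.25)) / 3 = 7.25/3 = 2.4167
  S[X_1,X_3] = ((-2.25)·(2.25) + (-0.25)·(0.25) + (-0.25)·(-2.75) + (2.75)·(0.25)) / 3 = -3.75/3 = -1.25
  S[X_2,X_2] = ((1.25)·(1.25) + (-1.75)·(-1.75) + (-2.75)·(-2.75) + (3.25)·(3.25)) / 3 = 22.75/3 = 7.5833
  S[X_2,X_3] = ((1.25)·(2.25) + (-1.75)·(0.25) + (-2.75)·(-2.75) + (3.25)·(0.25)) / 3 = 10.75/3 = 3.5833
  S[X_3,X_3] = ((2.25)·(2.25) + (0.25)·(0.25) + (-2.75)·(-2.75) + (0.25)·(0.25)) / 3 = 12.75/3 = 4.25

S is symmetric (S[j,i] = S[i,j]). Assembling:

S = [[4.25, 2.4167, -1.25],
 [2.4167, 7.5833, 3.5833],
 [-1.25, 3.5833, 4.25]]


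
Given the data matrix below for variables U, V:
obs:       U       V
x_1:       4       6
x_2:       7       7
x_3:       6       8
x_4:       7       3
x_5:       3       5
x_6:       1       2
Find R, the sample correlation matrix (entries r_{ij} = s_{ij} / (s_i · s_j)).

Step 1 — column means:
  mean(U) = (4 + 7 + 6 + 7 + 3 + 1) / 6 = 28/6 = 4.6667
  mean(V) = (6 + 7 + 8 + 3 + 5 + 2) / 6 = 31/6 = 5.1667

Step 2 — sample variances and covariances s[i,j] = (1/(n-1)) · Σ_k (x_{k,i} - mean_i) · (x_{k,j} - mean_j), with n-1 = 5:
  s[U,U] = ((-0.6667)·(-0.6667) + (2.3333)·(2.3333) + (1.3333)·(1.3333) + (2.3333)·(2.3333) + (-1.6667)·(-1.6667) + (-3.6667)·(-3.6667)) / 5 = 29.3333/5 = 5.8667
  s[U,V] = ((-0.6667)·(0.8333) + (2.3333)·(1.8333) + (1.3333)·(2.8333) + (2.3333)·(-2.1667) + (-1.6667)·(-0.1667) + (-3.6667)·(-3.1667)) / 5 = 14.3333/5 = 2.8667
  s[V,V] = ((0.8333)·(0.8333) + (1.8333)·(1.8333) + (2.8333)·(2.8333) + (-2.1667)·(-2.1667) + (-0.1667)·(-0.1667) + (-3.1667)·(-3.1667)) / 5 = 26.8333/5 = 5.3667
  Sample standard deviations s_i = √(s[i,i]):
  s(U) = √(5.8667) = 2.4221
  s(V) = √(5.3667) = 2.3166

Step 3 — r_{ij} = s_{ij} / (s_i · s_j):
  r[U,U] = 1 (diagonal).
  r[U,V] = 2.8667 / (2.4221 · 2.3166) = 2.8667 / 5.6111 = 0.5109
  r[V,V] = 1 (diagonal).

R is symmetric with unit diagonal. Assembling:

R = [[1, 0.5109],
 [0.5109, 1]]


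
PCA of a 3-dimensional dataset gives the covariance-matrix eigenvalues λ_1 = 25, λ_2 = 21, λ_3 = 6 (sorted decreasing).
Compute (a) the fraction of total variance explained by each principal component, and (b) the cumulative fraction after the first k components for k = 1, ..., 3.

Step 1 — total variance = trace(Sigma) = Σ λ_i = 25 + 21 + 6 = 52.

Step 2 — fraction explained by component i = λ_i / Σ λ:
  PC1: 25/52 = 0.4808
  PC2: 21/52 = 0.4038
  PC3: 6/52 = 0.1154

Step 3 — cumulative fraction after k components = (λ_1 + ... + λ_k) / Σ λ:
  k = 1: 25/52 = 0.4808
  k = 2: (25 + 21)/52 = 46/52 = 0.8846
  k = 3: (25 + 21 + 6)/52 = 52/52 = 1

Summary (fraction, with percent):

explained: PC1 0.4808 (48.08%), PC2 0.4038 (40.38%), PC3 0.1154 (11.54%);  cumulative: 0.4808, 0.8846, 1


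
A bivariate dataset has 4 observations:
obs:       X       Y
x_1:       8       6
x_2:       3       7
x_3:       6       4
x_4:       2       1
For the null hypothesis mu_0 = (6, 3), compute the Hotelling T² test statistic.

Step 1 — sample mean vector:
  mean(X) = (8 + 3 + 6 + 2) / 4 = 19/4 = 4.75
  mean(Y) = (6 + 7 + 4 + 1) / 4 = 18/4 = 4.5
  x̄ = (4.75, 4.5),  deviation x̄ - mu_0 = (4.75, 4.5) - (6, 3) = (-1.25, 1.5).

Step 2 — sample covariance matrix, S[i,j] = (1/(n-1)) · Σ_k (x_{k,i} - mean_i) · (x_{k,j} - mean_j), divisor n-1 = 3:
  S[X,X] = ((3.25)·(3.25) + (-1.75)·(-1.75) + (1.25)·(1.25) + (-2.75)·(-2.75)) / 3 = 22.75/3 = 7.5833
  S[X,Y] = ((3.25)·(1.5) + (-1.75)·(2.5) + (1.25)·(-0.5) + (-2.75)·(-3.5)) / 3 = 9.5/3 = 3.1667
  S[Y,Y] = ((1.5)·(1.5) + (2.5)·(2.5) + (-0.5)·(-0.5) + (-3.5)·(-3.5)) / 3 = 21/3 = 7
  S = [[7.5833, 3.1667],
 [3.1667, 7]].

Step 3 — invert S. det(S) = 7.5833·7 - (3.1667)² = 43.0556.
  S^{-1} = (1/det) · [[d, -b], [-b, a]] = [[0.1626, -0.0735],
 [-0.0735, 0.1761]].

Step 4 — quadratic form (x̄ - mu_0)^T · S^{-1} · (x̄ - mu_0):
  S^{-1} · (x̄ - mu_0) = (-0.3135, 0.3561),
  (x̄ - mu_0)^T · [...] = (-1.25)·(-0.3135) + (1.5)·(0.3561) = 0.9261.

Step 5 — scale by n: T² = 4 · 0.9261 = 3.7045.

T² ≈ 3.7045


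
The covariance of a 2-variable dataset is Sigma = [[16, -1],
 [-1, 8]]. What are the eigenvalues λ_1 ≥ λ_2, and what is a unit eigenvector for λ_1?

Step 1 — characteristic polynomial of 2×2 Sigma:
  det(Sigma - λI) = λ² - trace · λ + det = 0.
  trace = 16 + 8 = 24, det = 16·8 - (-1)² = 127.
Step 2 — discriminant:
  Δ = trace² - 4·det = 576 - 508 = 68.
Step 3 — eigenvalues:
  λ = (trace ± √Δ)/2 = (24 ± 8.2462)/2,
  λ_1 = 16.1231,  λ_2 = 7.8769.

Step 4 — unit eigenvector for λ_1: solve (Sigma - λ_1 I)v = 0. First row:
  (16 - 16.1231)·v_x + (-1)·v_y = 0, i.e. (-0.1231)·v_x + (-1)·v_y = 0,
  so v ∝ (b, λ_1 - a) = (-1, 0.1231); multiply by -1 so the first entry is positive: u = (1, -0.1231).
  ||u|| = √((1)² + (-0.1231)²) = √(1.0152) ≈ 1.0075,
  v_1 = u/||u|| ≈ (0.9925, -0.1222) (||v_1|| = 1).

λ_1 = 16.1231,  λ_2 = 7.8769;  v_1 ≈ (0.9925, -0.1222)


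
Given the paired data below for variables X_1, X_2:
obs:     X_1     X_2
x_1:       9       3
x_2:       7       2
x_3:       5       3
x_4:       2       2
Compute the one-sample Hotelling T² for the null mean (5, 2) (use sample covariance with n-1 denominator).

Step 1 — sample mean vector:
  mean(X_1) = (9 + 7 + 5 + 2) / 4 = 23/4 = 5.75
  mean(X_2) = (3 + 2 + 3 + 2) / 4 = 10/4 = 2.5
  x̄ = (5.75, 2.5),  deviation x̄ - mu_0 = (5.75, 2.5) - (5, 2) = (0.75, 0.5).

Step 2 — sample covariance matrix, S[i,j] = (1/(n-1)) · Σ_k (x_{k,i} - mean_i) · (x_{k,j} - mean_j), divisor n-1 = 3:
  S[X_1,X_1] = ((3.25)·(3.25) + (1.25)·(1.25) + (-0.75)·(-0.75) + (-3.75)·(-3.75)) / 3 = 26.75/3 = 8.9167
  S[X_1,X_2] = ((3.25)·(0.5) + (1.25)·(-0.5) + (-0.75)·(0.5) + (-3.75)·(-0.5)) / 3 = 2.5/3 = 0.8333
  S[X_2,X_2] = ((0.5)·(0.5) + (-0.5)·(-0.5) + (0.5)·(0.5) + (-0.5)·(-0.5)) / 3 = 1/3 = 0.3333
  S = [[8.9167, 0.8333],
 [0.8333, 0.3333]].

Step 3 — invert S. det(S) = 8.9167·0.3333 - (0.8333)² = 2.2778.
  S^{-1} = (1/det) · [[d, -b], [-b, a]] = [[0.1463, -0.3659],
 [-0.3659, 3.9146]].

Step 4 — quadratic form (x̄ - mu_0)^T · S^{-1} · (x̄ - mu_0):
  S^{-1} · (x̄ - mu_0) = (-0.0732, 1.6829),
  (x̄ - mu_0)^T · [...] = (0.75)·(-0.0732) + (0.5)·(1.6829) = 0.7866.

Step 5 — scale by n: T² = 4 · 0.7866 = 3.1463.

T² ≈ 3.1463


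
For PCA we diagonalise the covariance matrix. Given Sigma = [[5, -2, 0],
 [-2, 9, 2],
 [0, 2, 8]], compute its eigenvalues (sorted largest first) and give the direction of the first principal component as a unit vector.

Step 1 — characteristic polynomial p(λ) = det(λI - Sigma) = λ³ - tr·λ² + c_1·λ - det, where tr = trace, c_1 = sum of the principal 2×2 minors, det = det(Sigma):
  tr = 5 + 9 + 8 = 22,
  c_1 = (5·9 - (-2)²) + (5·8 - (0)²) + (9·8 - (2)²) = 41 + 40 + 68 = 149,
  det = 5·(9·8 - (2)²) - (-2)·((-2)·8 - (2)·(0)) + (0)·((-2)·(2) - 9·(0)) = 5·(68) - (-2)·(-16) + (0)·(-4) = 308.
  So p(λ) = λ³ - 22λ² + 149λ - 308.
Step 2 — look for an integer root (rational root theorem: any rational root is an integer divisor of 308). Testing λ = 4:
  p(4) = 64 - 352 + 596 - 308 = 0  ✓
  Dividing out (λ - 4): p(λ) = (λ - 4)(λ² - 18λ + 77).
Step 3 — remaining eigenvalues from the quadratic λ² - 18λ + 77 = 0:
  Δ = 18² - 4·77 = 324 - 308 = 16,  λ = (18 ± √16)/2 = (18 ± 4)/2 = 11 or 7.
  Sorted: λ_1 = 11,  λ_2 = 7,  λ_3 = 4  (check: sum = 22 = tr ✓).

Step 4 — unit eigenvector for λ_1 = 11: v spans the null space of (Sigma - λ_1 I), whose rows are
  r_1 = (-6, -2, 0),  r_2 = (-2, -2, 2),  r_3 = (0, 2, -3).
  v is orthogonal to every row, so take v ∝ r_1 × r_2 = ((-2)·(2) - (0)·(-2), (0)·(-2) - (-6)·(2), (-6)·(-2) - (-2)·(-2)) = (-4, 12, 8).
  Rescale (divide by 4; multiply by -1 so the first nonzero entry is positive): u = (1, -3, -2).
  ||u|| = √((1)² + (-3)² + (-2)²) = √(14) ≈ 3.7417,  v_1 = u/||u|| ≈ (0.2673, -0.8018, -0.5345) (||v_1|| = 1).

λ_1 = 11,  λ_2 = 7,  λ_3 = 4;  v_1 ≈ (0.2673, -0.8018, -0.5345)


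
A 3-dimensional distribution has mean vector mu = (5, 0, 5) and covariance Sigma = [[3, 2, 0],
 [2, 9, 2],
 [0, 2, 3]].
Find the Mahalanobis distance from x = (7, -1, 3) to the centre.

Step 1 — centre the observation: (x - mu) = (2, -1, -2).

Step 2 — invert Sigma (cofactor / det for 3×3, or solve directly):
  Sigma^{-1} = [[0.4035, -0.1053, 0.0702],
 [-0.1053, 0.1579, -0.1053],
 [0.0702, -0.1053, 0.4035]].

Step 3 — form the quadratic (x - mu)^T · Sigma^{-1} · (x - mu):
  Sigma^{-1} · (x - mu) = (0.7719, -0.1579, -0.5614).
  (x - mu)^T · [Sigma^{-1} · (x - mu)] = (2)·(0.7719) + (-1)·(-0.1579) + (-2)·(-0.5614) = 2.8246.

Step 4 — take square root: d = √(2.8246) ≈ 1.6806.

d(x, mu) = √(2.8246) ≈ 1.6806


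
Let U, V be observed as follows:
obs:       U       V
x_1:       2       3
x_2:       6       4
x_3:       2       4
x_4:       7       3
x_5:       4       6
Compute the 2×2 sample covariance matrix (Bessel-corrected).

Step 1 — column means:
  mean(U) = (2 + 6 + 2 + 7 + 4) / 5 = 21/5 = 4.2
  mean(V) = (3 + 4 + 4 + 3 + 6) / 5 = 20/5 = 4

Step 2 — sample covariance S[i,j] = (1/(n-1)) · Σ_k (x_{k,i} - mean_i) · (x_{k,j} - mean_j), with n-1 = 4.
  S[U,U] = ((-2.2)·(-2.2) + (1.8)·(1.8) + (-2.2)·(-2.2) + (2.8)·(2.8) + (-0.2)·(-0.2)) / 4 = 20.8/4 = 5.2
  S[U,V] = ((-2.2)·(-1) + (1.8)·(0) + (-2.2)·(0) + (2.8)·(-1) + (-0.2)·(2)) / 4 = -1/4 = -0.25
  S[V,V] = ((-1)·(-1) + (0)·(0) + (0)·(0) + (-1)·(-1) + (2)·(2)) / 4 = 6/4 = 1.5

S is symmetric (S[j,i] = S[i,j]). Assembling:

S = [[5.2, -0.25],
 [-0.25, 1.5]]


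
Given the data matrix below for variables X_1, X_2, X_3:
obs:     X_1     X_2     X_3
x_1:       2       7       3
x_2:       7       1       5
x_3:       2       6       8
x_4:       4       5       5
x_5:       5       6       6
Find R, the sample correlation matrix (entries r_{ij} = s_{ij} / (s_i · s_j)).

Step 1 — column means:
  mean(X_1) = (2 + 7 + 2 + 4 + 5) / 5 = 20/5 = 4
  mean(X_2) = (7 + 1 + 6 + 5 + 6) / 5 = 25/5 = 5
  mean(X_3) = (3 + 5 + 8 + 5 + 6) / 5 = 27/5 = 5.4

Step 2 — sample variances and covariances s[i,j] = (1/(n-1)) · Σ_k (x_{k,i} - mean_i) · (x_{k,j} - mean_j), with n-1 = 4:
  s[X_1,X_1] = ((-2)·(-2) + (3)·(3) + (-2)·(-2) + (0)·(0) + (1)·(1)) / 4 = 18/4 = 4.5
  s[X_1,X_2] = ((-2)·(2) + (3)·(-4) + (-2)·(1) + (0)·(0) + (1)·(1)) / 4 = -17/4 = -4.25
  s[X_1,X_3] = ((-2)·(-2.4) + (3)·(-0.4) + (-2)·(2.6) + (0)·(-0.4) + (1)·(0.6)) / 4 = -1/4 = -0.25
  s[X_2,X_2] = ((2)·(2) + (-4)·(-4) + (1)·(1) + (0)·(0) + (1)·(1)) / 4 = 22/4 = 5.5
  s[X_2,X_3] = ((2)·(-2.4) + (-4)·(-0.4) + (1)·(2.6) + (0)·(-0.4) + (1)·(0.6)) / 4 = 0/4 = 0
  s[X_3,X_3] = ((-2.4)·(-2.4) + (-0.4)·(-0.4) + (2.6)·(2.6) + (-0.4)·(-0.4) + (0.6)·(0.6)) / 4 = 13.2/4 = 3.3
  Sample standard deviations s_i = √(s[i,i]):
  s(X_1) = √(4.5) = 2.1213
  s(X_2) = √(5.5) = 2.3452
  s(X_3) = √(3.3) = 1.8166

Step 3 — r_{ij} = s_{ij} / (s_i · s_j):
  r[X_1,X_1] = 1 (diagonal).
  r[X_1,X_2] = -4.25 / (2.1213 · 2.3452) = -4.25 / 4.9749 = -0.8543
  r[X_1,X_3] = -0.25 / (2.1213 · 1.8166) = -0.25 / 3.8536 = -0.0649
  r[X_2,X_2] = 1 (diagonal).
  r[X_2,X_3] = 0 / (2.3452 · 1.8166) = 0 / 4.2603 = 0
  r[X_3,X_3] = 1 (diagonal).

R is symmetric with unit diagonal. Assembling:

R = [[1, -0.8543, -0.0649],
 [-0.8543, 1, 0],
 [-0.0649, 0, 1]]


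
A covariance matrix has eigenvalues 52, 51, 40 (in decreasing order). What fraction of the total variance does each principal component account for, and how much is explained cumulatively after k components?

Step 1 — total variance = trace(Sigma) = Σ λ_i = 52 + 51 + 40 = 143.

Step 2 — fraction explained by component i = λ_i / Σ λ:
  PC1: 52/143 = 0.3636
  PC2: 51/143 = 0.3566
  PC3: 40/143 = 0.2797

Step 3 — cumulative fraction after k components = (λ_1 + ... + λ_k) / Σ λ:
  k = 1: 52/143 = 0.3636
  k = 2: (52 + 51)/143 = 103/143 = 0.7203
  k = 3: (52 + 51 + 40)/143 = 143/143 = 1

Summary (fraction, with percent):

explained: PC1 0.3636 (36.36%), PC2 0.3566 (35.66%), PC3 0.2797 (27.97%);  cumulative: 0.3636, 0.7203, 1


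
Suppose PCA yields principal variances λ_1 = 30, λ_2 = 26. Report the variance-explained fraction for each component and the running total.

Step 1 — total variance = trace(Sigma) = Σ λ_i = 30 + 26 = 56.

Step 2 — fraction explained by component i = λ_i / Σ λ:
  PC1: 30/56 = 0.5357
  PC2: 26/56 = 0.4643

Step 3 — cumulative fraction after k components = (λ_1 + ... + λ_k) / Σ λ:
  k = 1: 30/56 = 0.5357
  k = 2: (30 + 26)/56 = 56/56 = 1

Summary (fraction, with percent):

explained: PC1 0.5357 (53.57%), PC2 0.4643 (46.43%);  cumulative: 0.5357, 1


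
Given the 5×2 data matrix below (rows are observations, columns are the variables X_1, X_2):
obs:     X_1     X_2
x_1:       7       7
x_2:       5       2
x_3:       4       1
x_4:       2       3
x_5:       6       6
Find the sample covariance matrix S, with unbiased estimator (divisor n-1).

Step 1 — column means:
  mean(X_1) = (7 + 5 + 4 + 2 + 6) / 5 = 24/5 = 4.8
  mean(X_2) = (7 + 2 + 1 + 3 + 6) / 5 = 19/5 = 3.8

Step 2 — sample covariance S[i,j] = (1/(n-1)) · Σ_k (x_{k,i} - mean_i) · (x_{k,j} - mean_j), with n-1 = 4.
  S[X_1,X_1] = ((2.2)·(2.2) + (0.2)·(0.2) + (-0.8)·(-0.8) + (-2.8)·(-2.8) + (1.2)·(1.2)) / 4 = 14.8/4 = 3.7
  S[X_1,X_2] = ((2.2)·(3.2) + (0.2)·(-1.8) + (-0.8)·(-2.8) + (-2.8)·(-0.8) + (1.2)·(2.2)) / 4 = 13.8/4 = 3.45
  S[X_2,X_2] = ((3.2)·(3.2) + (-1.8)·(-1.8) + (-2.8)·(-2.8) + (-0.8)·(-0.8) + (2.2)·(2.2)) / 4 = 26.8/4 = 6.7

S is symmetric (S[j,i] = S[i,j]). Assembling:

S = [[3.7, 3.45],
 [3.45, 6.7]]


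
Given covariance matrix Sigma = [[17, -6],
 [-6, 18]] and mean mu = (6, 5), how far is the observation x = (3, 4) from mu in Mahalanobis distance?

Step 1 — centre the observation: (x - mu) = (-3, -1).

Step 2 — invert Sigma. det(Sigma) = 17·18 - (-6)² = 270.
  Sigma^{-1} = (1/det) · [[d, -b], [-b, a]] = [[0.0667, 0.0222],
 [0.0222, 0.063]].

Step 3 — form the quadratic (x - mu)^T · Sigma^{-1} · (x - mu):
  Sigma^{-1} · (x - mu) = (-0.2222, -0.1296).
  (x - mu)^T · [Sigma^{-1} · (x - mu)] = (-3)·(-0.2222) + (-1)·(-0.1296) = 0.7963.

Step 4 — take square root: d = √(0.7963) ≈ 0.8924.

d(x, mu) = √(0.7963) ≈ 0.8924


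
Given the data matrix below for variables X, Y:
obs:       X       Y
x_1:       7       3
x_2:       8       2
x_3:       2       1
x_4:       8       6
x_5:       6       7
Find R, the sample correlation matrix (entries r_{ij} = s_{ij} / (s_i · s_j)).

Step 1 — column means:
  mean(X) = (7 + 8 + 2 + 8 + 6) / 5 = 31/5 = 6.2
  mean(Y) = (3 + 2 + 1 + 6 + 7) / 5 = 19/5 = 3.8

Step 2 — sample variances and covariances s[i,j] = (1/(n-1)) · Σ_k (x_{k,i} - mean_i) · (x_{k,j} - mean_j), with n-1 = 4:
  s[X,X] = ((0.8)·(0.8) + (1.8)·(1.8) + (-4.2)·(-4.2) + (1.8)·(1.8) + (-0.2)·(-0.2)) / 4 = 24.8/4 = 6.2
  s[X,Y] = ((0.8)·(-0.8) + (1.8)·(-1.8) + (-4.2)·(-2.8) + (1.8)·(2.2) + (-0.2)·(3.2)) / 4 = 11.2/4 = 2.8
  s[Y,Y] = ((-0.8)·(-0.8) + (-1.8)·(-1.8) + (-2.8)·(-2.8) + (2.2)·(2.2) + (3.2)·(3.2)) / 4 = 26.8/4 = 6.7
  Sample standard deviations s_i = √(s[i,i]):
  s(X) = √(6.2) = 2.49
  s(Y) = √(6.7) = 2.5884

Step 3 — r_{ij} = s_{ij} / (s_i · s_j):
  r[X,X] = 1 (diagonal).
  r[X,Y] = 2.8 / (2.49 · 2.5884) = 2.8 / 6.4452 = 0.4344
  r[Y,Y] = 1 (diagonal).

R is symmetric with unit diagonal. Assembling:

R = [[1, 0.4344],
 [0.4344, 1]]


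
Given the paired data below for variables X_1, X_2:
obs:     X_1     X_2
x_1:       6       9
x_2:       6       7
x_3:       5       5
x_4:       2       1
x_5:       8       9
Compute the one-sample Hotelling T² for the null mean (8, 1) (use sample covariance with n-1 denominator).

Step 1 — sample mean vector:
  mean(X_1) = (6 + 6 + 5 + 2 + 8) / 5 = 27/5 = 5.4
  mean(X_2) = (9 + 7 + 5 + 1 + 9) / 5 = 31/5 = 6.2
  x̄ = (5.4, 6.2),  deviation x̄ - mu_0 = (5.4, 6.2) - (8, 1) = (-2.6, 5.2).

Step 2 — sample covariance matrix, S[i,j] = (1/(n-1)) · Σ_k (x_{k,i} - mean_i) · (x_{k,j} - mean_j), divisor n-1 = 4:
  S[X_1,X_1] = ((0.6)·(0.6) + (0.6)·(0.6) + (-0.4)·(-0.4) + (-3.4)·(-3.4) + (2.6)·(2.6)) / 4 = 19.2/4 = 4.8
  S[X_1,X_2] = ((0.6)·(2.8) + (0.6)·(0.8) + (-0.4)·(-1.2) + (-3.4)·(-5.2) + (2.6)·(2.8)) / 4 = 27.6/4 = 6.9
  S[X_2,X_2] = ((2.8)·(2.8) + (0.8)·(0.8) + (-1.2)·(-1.2) + (-5.2)·(-5.2) + (2.8)·(2.8)) / 4 = 44.8/4 = 11.2
  S = [[4.8, 6.9],
 [6.9, 11.2]].

Step 3 — invert S. det(S) = 4.8·11.2 - (6.9)² = 6.15.
  S^{-1} = (1/det) · [[d, -b], [-b, a]] = [[1.8211, -1.122],
 [-1.122, 0.7805]].

Step 4 — quadratic form (x̄ - mu_0)^T · S^{-1} · (x̄ - mu_0):
  S^{-1} · (x̄ - mu_0) = (-10.5691, 6.9756),
  (x̄ - mu_0)^T · [...] = (-2.6)·(-10.5691) + (5.2)·(6.9756) = 63.7528.

Step 5 — scale by n: T² = 5 · 63.7528 = 318.7642.

T² ≈ 318.7642


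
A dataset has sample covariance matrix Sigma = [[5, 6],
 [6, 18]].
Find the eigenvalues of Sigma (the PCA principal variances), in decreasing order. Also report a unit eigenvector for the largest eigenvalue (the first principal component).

Step 1 — characteristic polynomial of 2×2 Sigma:
  det(Sigma - λI) = λ² - trace · λ + det = 0.
  trace = 5 + 18 = 23, det = 5·18 - (6)² = 54.
Step 2 — discriminant:
  Δ = trace² - 4·det = 529 - 216 = 313.
Step 3 — eigenvalues:
  λ = (trace ± √Δ)/2 = (23 ± 17.6918)/2,
  λ_1 = 20.3459,  λ_2 = 2.6541.

Step 4 — unit eigenvector for λ_1: solve (Sigma - λ_1 I)v = 0. First row:
  (5 - 20.3459)·v_x + (6)·v_y = 0, i.e. (-15.3459)·v_x + (6)·v_y = 0,
  so v ∝ (b, λ_1 - a) = (6, 15.3459) = u.
  ||u|| = √((6)² + (15.3459)²) = √(271.4967) ≈ 16.4772,
  v_1 = u/||u|| ≈ (0.3641, 0.9313) (||v_1|| = 1).

λ_1 = 20.3459,  λ_2 = 2.6541;  v_1 ≈ (0.3641, 0.9313)


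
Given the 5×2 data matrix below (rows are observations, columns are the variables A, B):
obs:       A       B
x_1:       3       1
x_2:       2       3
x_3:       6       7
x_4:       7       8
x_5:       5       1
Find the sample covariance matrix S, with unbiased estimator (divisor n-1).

Step 1 — column means:
  mean(A) = (3 + 2 + 6 + 7 + 5) / 5 = 23/5 = 4.6
  mean(B) = (1 + 3 + 7 + 8 + 1) / 5 = 20/5 = 4

Step 2 — sample covariance S[i,j] = (1/(n-1)) · Σ_k (x_{k,i} - mean_i) · (x_{k,j} - mean_j), with n-1 = 4.
  S[A,A] = ((-1.6)·(-1.6) + (-2.6)·(-2.6) + (1.4)·(1.4) + (2.4)·(2.4) + (0.4)·(0.4)) / 4 = 17.2/4 = 4.3
  S[A,B] = ((-1.6)·(-3) + (-2.6)·(-1) + (1.4)·(3) + (2.4)·(4) + (0.4)·(-3)) / 4 = 20/4 = 5
  S[B,B] = ((-3)·(-3) + (-1)·(-1) + (3)·(3) + (4)·(4) + (-3)·(-3)) / 4 = 44/4 = 11

S is symmetric (S[j,i] = S[i,j]). Assembling:

S = [[4.3, 5],
 [5, 11]]


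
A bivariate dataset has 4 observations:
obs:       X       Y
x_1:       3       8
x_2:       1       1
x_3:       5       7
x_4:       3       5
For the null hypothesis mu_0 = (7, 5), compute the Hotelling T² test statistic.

Step 1 — sample mean vector:
  mean(X) = (3 + 1 + 5 + 3) / 4 = 12/4 = 3
  mean(Y) = (8 + 1 + 7 + 5) / 4 = 21/4 = 5.25
  x̄ = (3, 5.25),  deviation x̄ - mu_0 = (3, 5.25) - (7, 5) = (-4, 0.25).

Step 2 — sample covariance matrix, S[i,j] = (1/(n-1)) · Σ_k (x_{k,i} - mean_i) · (x_{k,j} - mean_j), divisor n-1 = 3:
  S[X,X] = ((0)·(0) + (-2)·(-2) + (2)·(2) + (0)·(0)) / 3 = 8/3 = 2.6667
  S[X,Y] = ((0)·(2.75) + (-2)·(-4.25) + (2)·(1.75) + (0)·(-0.25)) / 3 = 12/3 = 4
  S[Y,Y] = ((2.75)·(2.75) + (-4.25)·(-4.25) + (1.75)·(1.75) + (-0.25)·(-0.25)) / 3 = 28.75/3 = 9.5833
  S = [[2.6667, 4],
 [4, 9.5833]].

Step 3 — invert S. det(S) = 2.6667·9.5833 - (4)² = 9.5556.
  S^{-1} = (1/det) · [[d, -b], [-b, a]] = [[1.0029, -0.4186],
 [-0.4186, 0.2791]].

Step 4 — quadratic form (x̄ - mu_0)^T · S^{-1} · (x̄ - mu_0):
  S^{-1} · (x̄ - mu_0) = (-4.1163, 1.7442),
  (x̄ - mu_0)^T · [...] = (-4)·(-4.1163) + (0.25)·(1.7442) = 16.9012.

Step 5 — scale by n: T² = 4 · 16.9012 = 67.6047.

T² ≈ 67.6047


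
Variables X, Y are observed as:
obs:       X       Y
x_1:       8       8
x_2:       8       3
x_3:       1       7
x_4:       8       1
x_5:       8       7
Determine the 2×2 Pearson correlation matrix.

Step 1 — column means:
  mean(X) = (8 + 8 + 1 + 8 + 8) / 5 = 33/5 = 6.6
  mean(Y) = (8 + 3 + 7 + 1 + 7) / 5 = 26/5 = 5.2

Step 2 — sample variances and covariances s[i,j] = (1/(n-1)) · Σ_k (x_{k,i} - mean_i) · (x_{k,j} - mean_j), with n-1 = 4:
  s[X,X] = ((1.4)·(1.4) + (1.4)·(1.4) + (-5.6)·(-5.6) + (1.4)·(1.4) + (1.4)·(1.4)) / 4 = 39.2/4 = 9.8
  s[X,Y] = ((1.4)·(2.8) + (1.4)·(-2.2) + (-5.6)·(1.8) + (1.4)·(-4.2) + (1.4)·(1.8)) / 4 = -12.6/4 = -3.15
  s[Y,Y] = ((2.8)·(2.8) + (-2.2)·(-2.2) + (1.8)·(1.8) + (-4.2)·(-4.2) + (1.8)·(1.8)) / 4 = 36.8/4 = 9.2
  Sample standard deviations s_i = √(s[i,i]):
  s(X) = √(9.8) = 3.1305
  s(Y) = √(9.2) = 3.0332

Step 3 — r_{ij} = s_{ij} / (s_i · s_j):
  r[X,X] = 1 (diagonal).
  r[X,Y] = -3.15 / (3.1305 · 3.0332) = -3.15 / 9.4953 = -0.3317
  r[Y,Y] = 1 (diagonal).

R is symmetric with unit diagonal. Assembling:

R = [[1, -0.3317],
 [-0.3317, 1]]


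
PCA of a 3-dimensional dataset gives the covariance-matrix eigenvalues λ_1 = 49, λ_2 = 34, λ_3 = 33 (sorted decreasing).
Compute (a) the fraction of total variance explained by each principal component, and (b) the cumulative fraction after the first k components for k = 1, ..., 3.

Step 1 — total variance = trace(Sigma) = Σ λ_i = 49 + 34 + 33 = 116.

Step 2 — fraction explained by component i = λ_i / Σ λ:
  PC1: 49/116 = 0.4224
  PC2: 34/116 = 0.2931
  PC3: 33/116 = 0.2845

Step 3 — cumulative fraction after k components = (λ_1 + ... + λ_k) / Σ λ:
  k = 1: 49/116 = 0.4224
  k = 2: (49 + 34)/116 = 83/116 = 0.7155
  k = 3: (49 + 34 + 33)/116 = 116/116 = 1

Summary (fraction, with percent):

explained: PC1 0.4224 (42.24%), PC2 0.2931 (29.31%), PC3 0.2845 (28.45%);  cumulative: 0.4224, 0.7155, 1


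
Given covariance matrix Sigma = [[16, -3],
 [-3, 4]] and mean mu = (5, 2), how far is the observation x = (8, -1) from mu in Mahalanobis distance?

Step 1 — centre the observation: (x - mu) = (3, -3).

Step 2 — invert Sigma. det(Sigma) = 16·4 - (-3)² = 55.
  Sigma^{-1} = (1/det) · [[d, -b], [-b, a]] = [[0.0727, 0.0545],
 [0.0545, 0.2909]].

Step 3 — form the quadratic (x - mu)^T · Sigma^{-1} · (x - mu):
  Sigma^{-1} · (x - mu) = (0.0545, -0.7091).
  (x - mu)^T · [Sigma^{-1} · (x - mu)] = (3)·(0.0545) + (-3)·(-0.7091) = 2.2909.

Step 4 — take square root: d = √(2.2909) ≈ 1.5136.

d(x, mu) = √(2.2909) ≈ 1.5136


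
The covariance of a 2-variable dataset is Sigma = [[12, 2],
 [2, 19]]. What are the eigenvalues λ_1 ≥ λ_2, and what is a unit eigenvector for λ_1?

Step 1 — characteristic polynomial of 2×2 Sigma:
  det(Sigma - λI) = λ² - trace · λ + det = 0.
  trace = 12 + 19 = 31, det = 12·19 - (2)² = 224.
Step 2 — discriminant:
  Δ = trace² - 4·det = 961 - 896 = 65.
Step 3 — eigenvalues:
  λ = (trace ± √Δ)/2 = (31 ± 8.0623)/2,
  λ_1 = 19.5311,  λ_2 = 11.4689.

Step 4 — unit eigenvector for λ_1: solve (Sigma - λ_1 I)v = 0. First row:
  (12 - 19.5311)·v_x + (2)·v_y = 0, i.e. (-7.5311)·v_x + (2)·v_y = 0,
  so v ∝ (b, λ_1 - a) = (2, 7.5311) = u.
  ||u|| = √((2)² + (7.5311)²) = √(60.7179) ≈ 7.7922,
  v_1 = u/||u|| ≈ (0.2567, 0.9665) (||v_1|| = 1).

λ_1 = 19.5311,  λ_2 = 11.4689;  v_1 ≈ (0.2567, 0.9665)


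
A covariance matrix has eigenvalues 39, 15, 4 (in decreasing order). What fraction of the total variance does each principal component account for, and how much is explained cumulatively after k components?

Step 1 — total variance = trace(Sigma) = Σ λ_i = 39 + 15 + 4 = 58.

Step 2 — fraction explained by component i = λ_i / Σ λ:
  PC1: 39/58 = 0.6724
  PC2: 15/58 = 0.2586
  PC3: 4/58 = 0.069

Step 3 — cumulative fraction after k components = (λ_1 + ... + λ_k) / Σ λ:
  k = 1: 39/58 = 0.6724
  k = 2: (39 + 15)/58 = 54/58 = 0.931
  k = 3: (39 + 15 + 4)/58 = 58/58 = 1

Summary (fraction, with percent):

explained: PC1 0.6724 (67.24%), PC2 0.2586 (25.86%), PC3 0.069 (6.9%);  cumulative: 0.6724, 0.931, 1


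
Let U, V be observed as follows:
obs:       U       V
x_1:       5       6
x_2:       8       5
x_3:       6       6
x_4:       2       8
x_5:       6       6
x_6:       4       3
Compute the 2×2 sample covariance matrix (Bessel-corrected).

Step 1 — column means:
  mean(U) = (5 + 8 + 6 + 2 + 6 + 4) / 6 = 31/6 = 5.1667
  mean(V) = (6 + 5 + 6 + 8 + 6 + 3) / 6 = 34/6 = 5.6667

Step 2 — sample covariance S[i,j] = (1/(n-1)) · Σ_k (x_{k,i} - mean_i) · (x_{k,j} - mean_j), with n-1 = 5.
  S[U,U] = ((-0.1667)·(-0.1667) + (2.8333)·(2.8333) + (0.8333)·(0.8333) + (-3.1667)·(-3.1667) + (0.8333)·(0.8333) + (-1.1667)·(-1.1667)) / 5 = 20.8333/5 = 4.1667
  S[U,V] = ((-0.1667)·(0.3333) + (2.8333)·(-0.6667) + (0.8333)·(0.3333) + (-3.1667)·(2.3333) + (0.8333)·(0.3333) + (-1.1667)·(-2.6667)) / 5 = -5.6667/5 = -1.1333
  S[V,V] = ((0.3333)·(0.3333) + (-0.6667)·(-0.6667) + (0.3333)·(0.3333) + (2.3333)·(2.3333) + (0.3333)·(0.3333) + (-2.6667)·(-2.6667)) / 5 = 13.3333/5 = 2.6667

S is symmetric (S[j,i] = S[i,j]). Assembling:

S = [[4.1667, -1.1333],
 [-1.1333, 2.6667]]


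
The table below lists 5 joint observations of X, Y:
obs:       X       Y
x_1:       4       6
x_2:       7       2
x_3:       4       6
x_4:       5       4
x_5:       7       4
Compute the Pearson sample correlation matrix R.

Step 1 — column means:
  mean(X) = (4 + 7 + 4 + 5 + 7) / 5 = 27/5 = 5.4
  mean(Y) = (6 + 2 + 6 + 4 + 4) / 5 = 22/5 = 4.4

Step 2 — sample variances and covariances s[i,j] = (1/(n-1)) · Σ_k (x_{k,i} - mean_i) · (x_{k,j} - mean_j), with n-1 = 4:
  s[X,X] = ((-1.4)·(-1.4) + (1.6)·(1.6) + (-1.4)·(-1.4) + (-0.4)·(-0.4) + (1.6)·(1.6)) / 4 = 9.2/4 = 2.3
  s[X,Y] = ((-1.4)·(1.6) + (1.6)·(-2.4) + (-1.4)·(1.6) + (-0.4)·(-0.4) + (1.6)·(-0.4)) / 4 = -8.8/4 = -2.2
  s[Y,Y] = ((1.6)·(1.6) + (-2.4)·(-2.4) + (1.6)·(1.6) + (-0.4)·(-0.4) + (-0.4)·(-0.4)) / 4 = 11.2/4 = 2.8
  Sample standard deviations s_i = √(s[i,i]):
  s(X) = √(2.3) = 1.5166
  s(Y) = √(2.8) = 1.6733

Step 3 — r_{ij} = s_{ij} / (s_i · s_j):
  r[X,X] = 1 (diagonal).
  r[X,Y] = -2.2 / (1.5166 · 1.6733) = -2.2 / 2.5377 = -0.8669
  r[Y,Y] = 1 (diagonal).

R is symmetric with unit diagonal. Assembling:

R = [[1, -0.8669],
 [-0.8669, 1]]


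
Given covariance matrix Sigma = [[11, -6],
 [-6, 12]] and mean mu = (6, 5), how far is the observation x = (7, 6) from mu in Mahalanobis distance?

Step 1 — centre the observation: (x - mu) = (1, 1).

Step 2 — invert Sigma. det(Sigma) = 11·12 - (-6)² = 96.
  Sigma^{-1} = (1/det) · [[d, -b], [-b, a]] = [[0.125, 0.0625],
 [0.0625, 0.1146]].

Step 3 — form the quadratic (x - mu)^T · Sigma^{-1} · (x - mu):
  Sigma^{-1} · (x - mu) = (0.1875, 0.1771).
  (x - mu)^T · [Sigma^{-1} · (x - mu)] = (1)·(0.1875) + (1)·(0.1771) = 0.3646.

Step 4 — take square root: d = √(0.3646) ≈ 0.6038.

d(x, mu) = √(0.3646) ≈ 0.6038


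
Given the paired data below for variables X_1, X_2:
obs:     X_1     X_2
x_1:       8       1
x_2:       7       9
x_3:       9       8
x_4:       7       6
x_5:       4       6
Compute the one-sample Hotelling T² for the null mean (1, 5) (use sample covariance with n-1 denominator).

Step 1 — sample mean vector:
  mean(X_1) = (8 + 7 + 9 + 7 + 4) / 5 = 35/5 = 7
  mean(X_2) = (1 + 9 + 8 + 6 + 6) / 5 = 30/5 = 6
  x̄ = (7, 6),  deviation x̄ - mu_0 = (7, 6) - (1, 5) = (6, 1).

Step 2 — sample covariance matrix, S[i,j] = (1/(n-1)) · Σ_k (x_{k,i} - mean_i) · (x_{k,j} - mean_j), divisor n-1 = 4:
  S[X_1,X_1] = ((1)·(1) + (0)·(0) + (2)·(2) + (0)·(0) + (-3)·(-3)) / 4 = 14/4 = 3.5
  S[X_1,X_2] = ((1)·(-5) + (0)·(3) + (2)·(2) + (0)·(0) + (-3)·(0)) / 4 = -1/4 = -0.25
  S[X_2,X_2] = ((-5)·(-5) + (3)·(3) + (2)·(2) + (0)·(0) + (0)·(0)) / 4 = 38/4 = 9.5
  S = [[3.5, -0.25],
 [-0.25, 9.5]].

Step 3 — invert S. det(S) = 3.5·9.5 - (-0.25)² = 33.1875.
  S^{-1} = (1/det) · [[d, -b], [-b, a]] = [[0.2863, 0.0075],
 [0.0075, 0.1055]].

Step 4 — quadratic form (x̄ - mu_0)^T · S^{-1} · (x̄ - mu_0):
  S^{-1} · (x̄ - mu_0) = (1.725, 0.1507),
  (x̄ - mu_0)^T · [...] = (6)·(1.725) + (1)·(0.1507) = 10.5009.

Step 5 — scale by n: T² = 5 · 10.5009 = 52.5047.

T² ≈ 52.5047


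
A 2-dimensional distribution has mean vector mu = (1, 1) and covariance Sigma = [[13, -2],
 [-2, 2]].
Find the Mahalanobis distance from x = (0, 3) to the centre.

Step 1 — centre the observation: (x - mu) = (-1, 2).

Step 2 — invert Sigma. det(Sigma) = 13·2 - (-2)² = 22.
  Sigma^{-1} = (1/det) · [[d, -b], [-b, a]] = [[0.0909, 0.0909],
 [0.0909, 0.5909]].

Step 3 — form the quadratic (x - mu)^T · Sigma^{-1} · (x - mu):
  Sigma^{-1} · (x - mu) = (0.0909, 1.0909).
  (x - mu)^T · [Sigma^{-1} · (x - mu)] = (-1)·(0.0909) + (2)·(1.0909) = 2.0909.

Step 4 — take square root: d = √(2.0909) ≈ 1.446.

d(x, mu) = √(2.0909) ≈ 1.446


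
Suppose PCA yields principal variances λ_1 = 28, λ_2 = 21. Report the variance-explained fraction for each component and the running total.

Step 1 — total variance = trace(Sigma) = Σ λ_i = 28 + 21 = 49.

Step 2 — fraction explained by component i = λ_i / Σ λ:
  PC1: 28/49 = 0.5714
  PC2: 21/49 = 0.4286

Step 3 — cumulative fraction after k components = (λ_1 + ... + λ_k) / Σ λ:
  k = 1: 28/49 = 0.5714
  k = 2: (28 + 21)/49 = 49/49 = 1

Summary (fraction, with percent):

explained: PC1 0.5714 (57.14%), PC2 0.4286 (42.86%);  cumulative: 0.5714, 1


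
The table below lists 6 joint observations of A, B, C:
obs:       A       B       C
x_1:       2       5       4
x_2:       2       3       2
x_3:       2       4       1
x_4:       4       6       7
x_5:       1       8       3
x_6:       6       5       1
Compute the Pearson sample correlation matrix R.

Step 1 — column means:
  mean(A) = (2 + 2 + 2 + 4 + 1 + 6) / 6 = 17/6 = 2.8333
  mean(B) = (5 + 3 + 4 + 6 + 8 + 5) / 6 = 31/6 = 5.1667
  mean(C) = (4 + 2 + 1 + 7 + 3 + 1) / 6 = 18/6 = 3

Step 2 — sample variances and covariances s[i,j] = (1/(n-1)) · Σ_k (x_{k,i} - mean_i) · (x_{k,j} - mean_j), with n-1 = 5:
  s[A,A] = ((-0.8333)·(-0.8333) + (-0.8333)·(-0.8333) + (-0.8333)·(-0.8333) + (1.1667)·(1.1667) + (-1.8333)·(-1.8333) + (3.1667)·(3.1667)) / 5 = 16.8333/5 = 3.3667
  s[A,B] = ((-0.8333)·(-0.1667) + (-0.8333)·(-2.1667) + (-0.8333)·(-1.1667) + (1.1667)·(0.8333) + (-1.8333)·(2.8333) + (3.1667)·(-0.1667)) / 5 = -1.8333/5 = -0.3667
  s[A,C] = ((-0.8333)·(1) + (-0.8333)·(-1) + (-0.8333)·(-2) + (1.1667)·(4) + (-1.8333)·(0) + (3.1667)·(-2)) / 5 = 0/5 = 0
  s[B,B] = ((-0.1667)·(-0.1667) + (-2.1667)·(-2.1667) + (-1.1667)·(-1.1667) + (0.8333)·(0.8333) + (2.8333)·(2.8333) + (-0.1667)·(-0.1667)) / 5 = 14.8333/5 = 2.9667
  s[B,C] = ((-0.1667)·(1) + (-2.1667)·(-1) + (-1.1667)·(-2) + (0.8333)·(4) + (2.8333)·(0) + (-0.1667)·(-2)) / 5 = 8/5 = 1.6
  s[C,C] = ((1)·(1) + (-1)·(-1) + (-2)·(-2) + (4)·(4) + (0)·(0) + (-2)·(-2)) / 5 = 26/5 = 5.2
  Sample standard deviations s_i = √(s[i,i]):
  s(A) = √(3.3667) = 1.8348
  s(B) = √(2.9667) = 1.7224
  s(C) = √(5.2) = 2.2804

Step 3 — r_{ij} = s_{ij} / (s_i · s_j):
  r[A,A] = 1 (diagonal).
  r[A,B] = -0.3667 / (1.8348 · 1.7224) = -0.3667 / 3.1603 = -0.116
  r[A,C] = 0 / (1.8348 · 2.2804) = 0 / 4.1841 = 0
  r[B,B] = 1 (diagonal).
  r[B,C] = 1.6 / (1.7224 · 2.2804) = 1.6 / 3.9277 = 0.4074
  r[C,C] = 1 (diagonal).

R is symmetric with unit diagonal. Assembling:

R = [[1, -0.116, 0],
 [-0.116, 1, 0.4074],
 [0, 0.4074, 1]]


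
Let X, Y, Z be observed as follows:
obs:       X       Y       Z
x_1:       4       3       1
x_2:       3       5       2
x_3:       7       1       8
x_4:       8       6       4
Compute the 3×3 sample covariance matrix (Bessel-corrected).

Step 1 — column means:
  mean(X) = (4 + 3 + 7 + 8) / 4 = 22/4 = 5.5
  mean(Y) = (3 + 5 + 1 + 6) / 4 = 15/4 = 3.75
  mean(Z) = (1 + 2 + 8 + 4) / 4 = 15/4 = 3.75

Step 2 — sample covariance S[i,j] = (1/(n-1)) · Σ_k (x_{k,i} - mean_i) · (x_{k,j} - mean_j), with n-1 = 3.
  S[X,X] = ((-1.5)·(-1.5) + (-2.5)·(-2.5) + (1.5)·(1.5) + (2.5)·(2.5)) / 3 = 17/3 = 5.6667
  S[X,Y] = ((-1.5)·(-0.75) + (-2.5)·(1.25) + (1.5)·(-2.75) + (2.5)·(2.25)) / 3 = -0.5/3 = -0.1667
  S[X,Z] = ((-1.5)·(-2.75) + (-2.5)·(-1.75) + (1.5)·(4.25) + (2.5)·(0.25)) / 3 = 15.5/3 = 5.1667
  S[Y,Y] = ((-0.75)·(-0.75) + (1.25)·(1.25) + (-2.75)·(-2.75) + (2.25)·(2.25)) / 3 = 14.75/3 = 4.9167
  S[Y,Z] = ((-0.75)·(-2.75) + (1.25)·(-1.75) + (-2.75)·(4.25) + (2.25)·(0.25)) / 3 = -11.25/3 = -3.75
  S[Z,Z] = ((-2.75)·(-2.75) + (-1.75)·(-1.75) + (4.25)·(4.25) + (0.25)·(0.25)) / 3 = 28.75/3 = 9.5833

S is symmetric (S[j,i] = S[i,j]). Assembling:

S = [[5.6667, -0.1667, 5.1667],
 [-0.1667, 4.9167, -3.75],
 [5.1667, -3.75, 9.5833]]


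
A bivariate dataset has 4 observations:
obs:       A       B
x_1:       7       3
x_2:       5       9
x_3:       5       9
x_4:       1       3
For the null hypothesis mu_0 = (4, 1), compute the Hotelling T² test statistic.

Step 1 — sample mean vector:
  mean(A) = (7 + 5 + 5 + 1) / 4 = 18/4 = 4.5
  mean(B) = (3 + 9 + 9 + 3) / 4 = 24/4 = 6
  x̄ = (4.5, 6),  deviation x̄ - mu_0 = (4.5, 6) - (4, 1) = (0.5, 5).

Step 2 — sample covariance matrix, S[i,j] = (1/(n-1)) · Σ_k (x_{k,i} - mean_i) · (x_{k,j} - mean_j), divisor n-1 = 3:
  S[A,A] = ((2.5)·(2.5) + (0.5)·(0.5) + (0.5)·(0.5) + (-3.5)·(-3.5)) / 3 = 19/3 = 6.3333
  S[A,B] = ((2.5)·(-3) + (0.5)·(3) + (0.5)·(3) + (-3.5)·(-3)) / 3 = 6/3 = 2
  S[B,B] = ((-3)·(-3) + (3)·(3) + (3)·(3) + (-3)·(-3)) / 3 = 36/3 = 12
  S = [[6.3333, 2],
 [2, 12]].

Step 3 — invert S. det(S) = 6.3333·12 - (2)² = 72.
  S^{-1} = (1/det) · [[d, -b], [-b, a]] = [[0.1667, -0.0278],
 [-0.0278, 0.088]].

Step 4 — quadratic form (x̄ - mu_0)^T · S^{-1} · (x̄ - mu_0):
  S^{-1} · (x̄ - mu_0) = (-0.0556, 0.4259),
  (x̄ - mu_0)^T · [...] = (0.5)·(-0.0556) + (5)·(0.4259) = 2.1019.

Step 5 — scale by n: T² = 4 · 2.1019 = 8.4074.

T² ≈ 8.4074


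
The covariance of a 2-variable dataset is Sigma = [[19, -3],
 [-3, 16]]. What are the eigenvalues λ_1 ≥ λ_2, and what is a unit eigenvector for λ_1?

Step 1 — characteristic polynomial of 2×2 Sigma:
  det(Sigma - λI) = λ² - trace · λ + det = 0.
  trace = 19 + 16 = 35, det = 19·16 - (-3)² = 295.
Step 2 — discriminant:
  Δ = trace² - 4·det = 1225 - 1180 = 45.
Step 3 — eigenvalues:
  λ = (trace ± √Δ)/2 = (35 ± 6.7082)/2,
  λ_1 = 20.8541,  λ_2 = 14.1459.

Step 4 — unit eigenvector for λ_1: solve (Sigma - λ_1 I)v = 0. First row:
  (19 - 20.8541)·v_x + (-3)·v_y = 0, i.e. (-1.8541)·v_x + (-3)·v_y = 0,
  so v ∝ (b, λ_1 - a) = (-3, 1.8541); multiply by -1 so the first entry is positive: u = (3, -1.8541).
  ||u|| = √((3)² + (-1.8541)²) = √(12.4377) ≈ 3.5267,
  v_1 = u/||u|| ≈ (0.8507, -0.5257) (||v_1|| = 1).

λ_1 = 20.8541,  λ_2 = 14.1459;  v_1 ≈ (0.8507, -0.5257)


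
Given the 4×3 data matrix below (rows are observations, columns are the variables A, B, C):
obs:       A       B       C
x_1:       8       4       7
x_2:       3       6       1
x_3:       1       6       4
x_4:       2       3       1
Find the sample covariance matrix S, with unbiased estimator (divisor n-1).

Step 1 — column means:
  mean(A) = (8 + 3 + 1 + 2) / 4 = 14/4 = 3.5
  mean(B) = (4 + 6 + 6 + 3) / 4 = 19/4 = 4.75
  mean(C) = (7 + 1 + 4 + 1) / 4 = 13/4 = 3.25

Step 2 — sample covariance S[i,j] = (1/(n-1)) · Σ_k (x_{k,i} - mean_i) · (x_{k,j} - mean_j), with n-1 = 3.
  S[A,A] = ((4.5)·(4.5) + (-0.5)·(-0.5) + (-2.5)·(-2.5) + (-1.5)·(-1.5)) / 3 = 29/3 = 9.6667
  S[A,B] = ((4.5)·(-0.75) + (-0.5)·(1.25) + (-2.5)·(1.25) + (-1.5)·(-1.75)) / 3 = -4.5/3 = -1.5
  S[A,C] = ((4.5)·(3.75) + (-0.5)·(-2.25) + (-2.5)·(0.75) + (-1.5)·(-2.25)) / 3 = 19.5/3 = 6.5
  S[B,B] = ((-0.75)·(-0.75) + (1.25)·(1.25) + (1.25)·(1.25) + (-1.75)·(-1.75)) / 3 = 6.75/3 = 2.25
  S[B,C] = ((-0.75)·(3.75) + (1.25)·(-2.25) + (1.25)·(0.75) + (-1.75)·(-2.25)) / 3 = -0.75/3 = -0.25
  S[C,C] = ((3.75)·(3.75) + (-2.25)·(-2.25) + (0.75)·(0.75) + (-2.25)·(-2.25)) / 3 = 24.75/3 = 8.25

S is symmetric (S[j,i] = S[i,j]). Assembling:

S = [[9.6667, -1.5, 6.5],
 [-1.5, 2.25, -0.25],
 [6.5, -0.25, 8.25]]


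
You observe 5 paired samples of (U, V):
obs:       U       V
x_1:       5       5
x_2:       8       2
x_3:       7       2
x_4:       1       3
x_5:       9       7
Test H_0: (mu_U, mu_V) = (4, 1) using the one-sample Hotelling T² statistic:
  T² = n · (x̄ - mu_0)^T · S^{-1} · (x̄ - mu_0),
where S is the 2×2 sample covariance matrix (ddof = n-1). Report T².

Step 1 — sample mean vector:
  mean(U) = (5 + 8 + 7 + 1 + 9) / 5 = 30/5 = 6
  mean(V) = (5 + 2 + 2 + 3 + 7) / 5 = 19/5 = 3.8
  x̄ = (6, 3.8),  deviation x̄ - mu_0 = (6, 3.8) - (4, 1) = (2, 2.8).

Step 2 — sample covariance matrix, S[i,j] = (1/(n-1)) · Σ_k (x_{k,i} - mean_i) · (x_{k,j} - mean_j), divisor n-1 = 4:
  S[U,U] = ((-1)·(-1) + (2)·(2) + (1)·(1) + (-5)·(-5) + (3)·(3)) / 4 = 40/4 = 10
  S[U,V] = ((-1)·(1.2) + (2)·(-1.8) + (1)·(-1.8) + (-5)·(-0.8) + (3)·(3.2)) / 4 = 7/4 = 1.75
  S[V,V] = ((1.2)·(1.2) + (-1.8)·(-1.8) + (-1.8)·(-1.8) + (-0.8)·(-0.8) + (3.2)·(3.2)) / 4 = 18.8/4 = 4.7
  S = [[10, 1.75],
 [1.75, 4.7]].

Step 3 — invert S. det(S) = 10·4.7 - (1.75)² = 43.9375.
  S^{-1} = (1/det) · [[d, -b], [-b, a]] = [[0.107, -0.0398],
 [-0.0398, 0.2276]].

Step 4 — quadratic form (x̄ - mu_0)^T · S^{-1} · (x̄ - mu_0):
  S^{-1} · (x̄ - mu_0) = (0.1024, 0.5576),
  (x̄ - mu_0)^T · [...] = (2)·(0.1024) + (2.8)·(0.5576) = 1.7661.

Step 5 — scale by n: T² = 5 · 1.7661 = 8.8307.

T² ≈ 8.8307


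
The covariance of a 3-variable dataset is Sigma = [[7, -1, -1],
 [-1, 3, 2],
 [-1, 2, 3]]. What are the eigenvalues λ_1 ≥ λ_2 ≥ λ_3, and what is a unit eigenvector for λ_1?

Step 1 — characteristic polynomial p(λ) = det(λI - Sigma) = λ³ - tr·λ² + c_1·λ - det, where tr = trace, c_1 = sum of the principal 2×2 minors, det = det(Sigma):
  tr = 7 + 3 + 3 = 13,
  c_1 = (7·3 - (-1)²) + (7·3 - (-1)²) + (3·3 - (2)²) = 20 + 20 + 5 = 45,
  det = 7·(3·3 - (2)²) - (-1)·((-1)·3 - (2)·(-1)) + (-1)·((-1)·(2) - 3·(-1)) = 7·(5) - (-1)·(-1) + (-1)·(1) = 33.
  So p(λ) = λ³ - 13λ² + 45λ - 33.
Step 2 — look for an integer root (rational root theorem: any rational root is an integer divisor of 33). Testing λ = 1:
  p(1) = 1 - 13 + 45 - 33 = 0  ✓
  Dividing out (λ - 1): p(λ) = (λ - 1)(λ² - 12λ + 33).
Step 3 — remaining eigenvalues from the quadratic λ² - 12λ + 33 = 0:
  Δ = 12² - 4·33 = 144 - 132 = 12,  λ = (12 ± √12)/2 = (12 ± 3.4641)/2 ≈ 7.7321 or 4.2679.
  Sorted: λ_1 = 7.7321,  λ_2 = 4.2679,  λ_3 = 1  (check: sum = 13 = tr ✓).

Step 4 — unit eigenvector for λ_1 ≈ 7.7321: v spans the null space of (Sigma - λ_1 I), whose rows are
  r_1 = (-0.7321, -1, -1),  r_2 = (-1, -4.7321, 2),  r_3 = (-1, 2, -4.7321).
  v is orthogonal to every row, so take v ∝ r_1 × r_2 = ((-1)·(2) - (-1)·(-4.7321), (-1)·(-1) - (-0.7321)·(2), (-0.7321)·(-4.7321) - (-1)·(-1)) ≈ (-6.7321, 2.4641, 2.4641).
  Rescale (multiply by -1 so the first nonzero entry is positive): u = (6.7321, -2.4641, -2.4641).
  ||u|| = √((6.7321)² + (-2.4641)² + (-2.4641)²) = √(57.4641) ≈ 7.5805,  v_1 = u/||u|| ≈ (0.8881, -0.3251, -0.3251) (||v_1|| = 1).

λ_1 = 7.7321,  λ_2 = 4.2679,  λ_3 = 1;  v_1 ≈ (0.8881, -0.3251, -0.3251)
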